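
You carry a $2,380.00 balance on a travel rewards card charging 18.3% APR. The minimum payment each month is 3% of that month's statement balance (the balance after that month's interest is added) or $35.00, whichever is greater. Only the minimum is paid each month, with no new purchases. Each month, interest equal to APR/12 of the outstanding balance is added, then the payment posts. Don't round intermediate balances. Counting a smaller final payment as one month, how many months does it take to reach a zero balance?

Monthly rate r = 18.3%/12 = 1.525% = 0.01525.
While 3% of the post-interest balance exceeds $35.00, each month B ← (B·(1+r))·(1 − 0.03), i.e. B shrinks by the factor (1+r)·0.97 = 0.98479.
This holds for months 1–48. Entering month 49 the balance is $1,140.58; 3% of the post-interest balance is now below $35.00, so the flat $35.00 minimum applies from here.
From month 49 a fixed $35.00 at rate r clears $1,140.58 in 46 more payments. Total: 48 + 46 = 94 months.

94 months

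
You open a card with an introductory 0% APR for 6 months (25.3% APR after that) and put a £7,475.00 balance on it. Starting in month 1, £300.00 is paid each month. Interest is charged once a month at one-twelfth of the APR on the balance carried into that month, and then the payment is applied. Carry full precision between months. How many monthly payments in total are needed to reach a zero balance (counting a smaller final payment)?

Promo months 1–6 at r₀ = 0%/12 = 0; months 7+ at r₁ = 25.3%/12 = 0.0210833.
After month 6 (no interest yet): B = £7,475.00 − 6·£300.00 = £5,675.00.
Then at r₁ with £300.00/mo: n₂ = −ln(1 − r₁·B/P)/ln(1+r₁) ≈ 24.39 → 25 more payments.

31 months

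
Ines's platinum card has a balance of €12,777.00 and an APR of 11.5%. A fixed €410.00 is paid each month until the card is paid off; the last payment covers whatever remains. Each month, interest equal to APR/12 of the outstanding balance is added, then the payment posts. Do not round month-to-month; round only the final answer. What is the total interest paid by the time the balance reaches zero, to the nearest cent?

Monthly rate r = 11.5%/12 = 0.958333% = 0.00958333.
Payoff takes n = ⌈−ln(1 − rB₀/P)/ln(1+r)⌉ = ⌈37.194⌉ = 38 payments; the last is €79.93.
Total paid = 37·€410.00 + €79.93 = €15,249.93.
Total interest = total paid − principal = €15,249.93 − €12,777.00 = €2,472.93.

€2,472.93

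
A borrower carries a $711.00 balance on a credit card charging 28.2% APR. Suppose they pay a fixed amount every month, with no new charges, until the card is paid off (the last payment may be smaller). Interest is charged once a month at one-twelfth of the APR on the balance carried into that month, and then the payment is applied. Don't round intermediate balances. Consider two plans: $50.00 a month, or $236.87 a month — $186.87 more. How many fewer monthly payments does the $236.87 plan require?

14 fewer payments

Monthly rate r = 28.2%/12 = 2.35% = 0.0235.
At $50.00/mo: n = ⌈−ln(1 − rB₀/P)/ln(1+r)⌉ = 18 payments (last $25.64); total interest = total paid − $711.00 = $164.64.
At $236.87/mo: 4 payments (last $35.69); total interest $35.30.
Payments saved = 18 − 4 = 14.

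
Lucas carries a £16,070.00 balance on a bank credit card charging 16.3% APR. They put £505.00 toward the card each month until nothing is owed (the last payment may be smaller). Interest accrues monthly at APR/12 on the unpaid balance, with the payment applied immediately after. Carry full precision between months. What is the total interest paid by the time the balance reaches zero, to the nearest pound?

£5,118

Monthly rate r = 16.3%/12 = 1.35833% = 0.0135833.
Payoff takes n = ⌈−ln(1 − rB₀/P)/ln(1+r)⌉ = ⌈41.956⌉ = 42 payments; the last is £482.94.
Total paid = 41·£505.00 + £482.94 = £21,187.94.
Total interest = total paid − principal = £21,187.94 − £16,070.00 = £5,117.94.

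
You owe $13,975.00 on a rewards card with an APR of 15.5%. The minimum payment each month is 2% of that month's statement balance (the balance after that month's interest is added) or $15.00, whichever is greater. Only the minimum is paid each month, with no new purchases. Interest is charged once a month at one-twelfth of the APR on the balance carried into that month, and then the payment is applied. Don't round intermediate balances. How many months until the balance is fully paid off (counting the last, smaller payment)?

478 months

Monthly rate r = 15.5%/12 = 1.29167% = 0.0129167.
While 2% of the post-interest balance exceeds $15.00, each month B ← (B·(1+r))·(1 − 0.02), i.e. B shrinks by the factor (1+r)·0.98 = 0.99266.
This holds for months 1–399. Entering month 400 the balance is $738.70; 2% of the post-interest balance is now below $15.00, so the flat $15.00 minimum applies from here.
From month 400 a fixed $15.00 at rate r clears $738.70 in 79 more payments. Total: 399 + 79 = 478 months.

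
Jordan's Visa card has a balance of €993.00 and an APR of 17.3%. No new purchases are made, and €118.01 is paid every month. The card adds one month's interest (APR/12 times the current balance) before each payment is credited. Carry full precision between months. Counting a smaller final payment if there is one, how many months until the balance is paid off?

Monthly rate r = 17.3%/12 = 1.44167% = 0.0144167.
Recurrence: B ← B·(1+r) − €118.01.
Month 1: interest €14.32; balance after payment €889.31.
Month 2: interest €12.82; balance after payment €784.12.
Closed form: n = −ln(1 − rB₀/P)/ln(1+r) = −ln(0.87869)/ln(1.01442) ≈ 9.035, so the balance reaches zero during payment 10.

10 months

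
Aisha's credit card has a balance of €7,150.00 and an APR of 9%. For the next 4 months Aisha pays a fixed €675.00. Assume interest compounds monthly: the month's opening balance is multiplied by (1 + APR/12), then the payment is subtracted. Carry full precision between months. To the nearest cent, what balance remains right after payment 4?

Monthly rate r = 9%/12 = 0.75% = 0.0075.
Each month: B ← B·(1+r) − €675.00.
Month 1: interest €53.62; balance after payment €6,528.62.
Month 2: interest €48.96; balance after payment €5,902.59.
Month 3: interest €44.27; balance after payment €5,271.86.
Month 4: interest €39.54; balance after payment €4,636.40.

€4,636.40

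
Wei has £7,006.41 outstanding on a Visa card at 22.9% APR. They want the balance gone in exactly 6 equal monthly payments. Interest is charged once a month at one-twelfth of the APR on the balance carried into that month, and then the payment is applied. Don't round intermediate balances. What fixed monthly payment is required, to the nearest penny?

Monthly rate r = 22.9%/12 = 1.90833% = 0.0190833.
Level-payment amortization: P = B₀·r / (1 − (1+r)^(−n)) = 7006.41·0.0190833 / (1 − 1.01908^(−6)).
Denominator 1 − (1+r)^(−6) = 0.10722544.
P = 133.706 / 0.10722544 ≈ 1246.96.

£1,246.96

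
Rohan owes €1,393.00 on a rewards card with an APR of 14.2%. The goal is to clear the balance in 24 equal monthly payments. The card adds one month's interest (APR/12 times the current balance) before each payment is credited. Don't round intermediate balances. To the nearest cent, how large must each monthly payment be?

Monthly rate r = 14.2%/12 = 1.18333% = 0.0118333.
Level-payment amortization: P = B₀·r / (1 − (1+r)^(−n)) = 1393.00·0.0118333 / (1 − 1.01183^(−24)).
Denominator 1 − (1+r)^(−24) = 0.245977301.
P = 16.4838 / 0.245977301 ≈ 67.01.

€67.01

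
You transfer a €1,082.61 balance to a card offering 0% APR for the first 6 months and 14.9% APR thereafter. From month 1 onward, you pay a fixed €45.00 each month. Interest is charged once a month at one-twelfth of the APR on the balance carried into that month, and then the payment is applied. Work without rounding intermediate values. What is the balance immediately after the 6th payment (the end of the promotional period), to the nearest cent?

Promo months 1–6 at r₀ = 0%/12 = 0; months 7+ at r₁ = 14.9%/12 = 0.0124167.
After month 6 (no interest yet): B = €1,082.61 − 6·€45.00 = €812.61.

€812.61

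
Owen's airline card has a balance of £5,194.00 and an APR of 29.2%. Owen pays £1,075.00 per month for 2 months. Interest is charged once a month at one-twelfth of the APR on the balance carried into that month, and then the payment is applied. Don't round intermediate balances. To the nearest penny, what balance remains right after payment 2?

Monthly rate r = 29.2%/12 = 2.43333% = 0.0243333.
Each month: B ← B·(1+r) − £1,075.00.
Month 1: interest £126.39; balance after payment £4,245.39.
Month 2: interest £103.30; balance after payment £3,273.69.

£3,273.69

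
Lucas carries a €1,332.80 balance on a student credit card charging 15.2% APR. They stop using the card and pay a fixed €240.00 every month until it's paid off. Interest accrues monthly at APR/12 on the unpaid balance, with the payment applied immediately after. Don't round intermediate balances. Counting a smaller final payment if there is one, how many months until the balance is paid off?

Monthly rate r = 15.2%/12 = 1.26667% = 0.0126667.
Recurrence: B ← B·(1+r) − €240.00.
Month 1: interest €16.88; balance after payment €1,109.68.
Month 2: interest €14.06; balance after payment €883.74.
Month 3: interest €11.19; balance after payment €654.93.
Month 4: interest €8.30; balance after payment €423.23.
Month 5: interest €5.36; balance after payment €188.59.
Month 6: interest €2.39; balance after payment €0.00.

6 payments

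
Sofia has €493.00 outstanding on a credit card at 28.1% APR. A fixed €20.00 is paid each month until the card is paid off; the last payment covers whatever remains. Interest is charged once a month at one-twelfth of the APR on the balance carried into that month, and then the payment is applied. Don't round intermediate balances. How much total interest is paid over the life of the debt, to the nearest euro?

Monthly rate r = 28.1%/12 = 2.34167% = 0.0234167.
Payoff takes n = ⌈−ln(1 − rB₀/P)/ln(1+r)⌉ = ⌈37.193⌉ = 38 payments; the last is €3.90.
Total paid = 37·€20.00 + €3.90 = €743.90.
Total interest = total paid − principal = €743.90 − €493.00 = €250.90.

€251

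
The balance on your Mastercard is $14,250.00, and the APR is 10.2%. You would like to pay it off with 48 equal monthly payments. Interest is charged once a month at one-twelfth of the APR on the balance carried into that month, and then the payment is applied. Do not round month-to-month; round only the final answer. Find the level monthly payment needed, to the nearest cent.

Monthly rate r = 10.2%/12 = 0.85% = 0.0085.
Level-payment amortization: P = B₀·r / (1 − (1+r)^(−n)) = 14250.00·0.0085 / (1 − 1.0085^(−48)).
Denominator 1 − (1+r)^(−48) = 0.333873551.
P = 121.125 / 0.333873551 ≈ 362.79.

$362.79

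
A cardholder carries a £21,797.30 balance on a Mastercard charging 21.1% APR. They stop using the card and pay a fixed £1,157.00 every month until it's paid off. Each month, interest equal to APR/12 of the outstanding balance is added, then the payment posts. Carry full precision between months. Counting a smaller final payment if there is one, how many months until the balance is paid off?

24 months

Monthly rate r = 21.1%/12 = 1.75833% = 0.0175833.
Recurrence: B ← B·(1+r) − £1,157.00.
Month 1: interest £383.27; balance after payment £21,023.57.
Month 2: interest £369.66; balance after payment £20,236.23.
Closed form: n = −ln(1 − rB₀/P)/ln(1+r) = −ln(0.66874)/ln(1.01758) ≈ 23.084, so the balance reaches zero during payment 24.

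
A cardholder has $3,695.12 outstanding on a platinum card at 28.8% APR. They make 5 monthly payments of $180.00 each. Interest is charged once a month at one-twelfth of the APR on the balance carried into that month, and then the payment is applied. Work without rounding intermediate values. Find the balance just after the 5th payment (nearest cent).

$3,216.09

Monthly rate r = 28.8%/12 = 2.4% = 0.024.
Each month: B ← B·(1+r) − $180.00.
Month 1: interest $88.68; balance after payment $3,603.80.
Month 2: interest $86.49; balance after payment $3,510.29.
Month 3: interest $84.25; balance after payment $3,414.54.
Month 4: interest $81.95; balance after payment $3,316.49.
Month 5: interest $79.60; balance after payment $3,216.09.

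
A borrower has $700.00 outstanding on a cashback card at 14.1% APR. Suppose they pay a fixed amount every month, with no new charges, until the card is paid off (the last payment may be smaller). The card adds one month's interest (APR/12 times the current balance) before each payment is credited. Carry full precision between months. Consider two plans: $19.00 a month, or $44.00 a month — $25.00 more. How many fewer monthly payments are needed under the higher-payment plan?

31 fewer payments

Monthly rate r = 14.1%/12 = 1.175% = 0.01175.
At $19.00/mo: n = ⌈−ln(1 − rB₀/P)/ln(1+r)⌉ = 49 payments (last $10.60); total interest = total paid − $700.00 = $222.60.
At $44.00/mo: 18 payments (last $31.52); total interest $79.52.
Payments saved = 49 − 18 = 31.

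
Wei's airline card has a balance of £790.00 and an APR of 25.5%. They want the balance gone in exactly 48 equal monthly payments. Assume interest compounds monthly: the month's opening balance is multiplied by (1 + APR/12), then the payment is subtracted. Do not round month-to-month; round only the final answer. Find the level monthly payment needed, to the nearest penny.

Monthly rate r = 25.5%/12 = 2.125% = 0.02125.
Level-payment amortization: P = B₀·r / (1 − (1+r)^(−n)) = 790.00·0.02125 / (1 − 1.02125^(−48)).
Denominator 1 − (1+r)^(−48) = 0.635530944.
P = 16.7875 / 0.635530944 ≈ 26.41.

£26.41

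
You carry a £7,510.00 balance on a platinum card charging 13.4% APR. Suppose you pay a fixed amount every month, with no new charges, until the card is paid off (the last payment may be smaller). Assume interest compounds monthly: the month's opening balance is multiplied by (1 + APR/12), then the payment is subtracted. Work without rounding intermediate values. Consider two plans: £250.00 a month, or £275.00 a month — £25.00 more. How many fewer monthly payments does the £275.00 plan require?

Monthly rate r = 13.4%/12 = 1.11667% = 0.0111667.
At £250.00/mo: n = ⌈−ln(1 − rB₀/P)/ln(1+r)⌉ = 37 payments (last £199.87); total interest = total paid − £7,510.00 = £1,689.87.
At £275.00/mo: 33 payments (last £208.81); total interest £1,498.81.
Payments saved = 37 − 33 = 4.

4 fewer payments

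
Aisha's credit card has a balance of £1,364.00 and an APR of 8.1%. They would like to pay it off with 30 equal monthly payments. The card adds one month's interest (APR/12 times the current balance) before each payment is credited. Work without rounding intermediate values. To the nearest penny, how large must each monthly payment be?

Monthly rate r = 8.1%/12 = 0.675% = 0.00675.
Level-payment amortization: P = B₀·r / (1 − (1+r)^(−n)) = 1364.00·0.00675 / (1 − 1.00675^(−30)).
Denominator 1 − (1+r)^(−30) = 0.182757673.
P = 9.207 / 0.182757673 ≈ 50.38.

£50.38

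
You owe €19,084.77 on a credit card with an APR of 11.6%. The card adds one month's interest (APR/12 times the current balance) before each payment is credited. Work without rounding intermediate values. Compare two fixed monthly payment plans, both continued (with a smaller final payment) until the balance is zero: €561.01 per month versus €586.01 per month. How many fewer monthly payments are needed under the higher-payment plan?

Monthly rate r = 11.6%/12 = 0.966667% = 0.00966667.
At €561.01/mo: n = ⌈−ln(1 − rB₀/P)/ln(1+r)⌉ = 42 payments (last €253.01); total interest = total paid − €19,084.77 = €4,169.65.
At €586.01/mo: 40 payments (last €176.04); total interest €3,945.66.
Payments saved = 42 − 40 = 2.

2 fewer payments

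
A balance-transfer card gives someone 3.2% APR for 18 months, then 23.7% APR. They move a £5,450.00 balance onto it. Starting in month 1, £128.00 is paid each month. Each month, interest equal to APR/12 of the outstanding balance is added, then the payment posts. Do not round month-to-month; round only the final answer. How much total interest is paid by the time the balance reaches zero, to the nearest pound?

£1,638

Promo months 1–18 at r₀ = 3.2%/12 = 0.00266667; months 19+ at r₁ = 23.7%/12 = 0.01975.
After month 18: iterate B ← B·(1+r₀) − £128.00 for 18 months → £3,360.64.
Then at r₁ with £128.00/mo: n₂ = −ln(1 − r₁·B/P)/ln(1+r₁) ≈ 37.37 → 38 more payments.
Total paid = 55·£128.00 + £48.05 = £7,088.05; interest = £7,088.05 − £5,450.00 = £1,638.05.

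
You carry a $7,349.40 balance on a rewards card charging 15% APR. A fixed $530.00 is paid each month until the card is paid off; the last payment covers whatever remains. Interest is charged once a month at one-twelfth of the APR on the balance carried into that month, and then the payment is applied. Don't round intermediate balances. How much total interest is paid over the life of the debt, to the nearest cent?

$772.74

Monthly rate r = 15%/12 = 1.25% = 0.0125.
Payoff takes n = ⌈−ln(1 − rB₀/P)/ln(1+r)⌉ = ⌈15.323⌉ = 16 payments; the last is $172.14.
Total paid = 15·$530.00 + $172.14 = $8,122.14.
Total interest = total paid − principal = $8,122.14 − $7,349.40 = $772.74.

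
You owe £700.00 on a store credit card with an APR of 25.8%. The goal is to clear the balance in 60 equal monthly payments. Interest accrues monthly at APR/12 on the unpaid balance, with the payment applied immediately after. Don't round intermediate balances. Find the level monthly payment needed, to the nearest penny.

Monthly rate r = 25.8%/12 = 2.15% = 0.0215.
Level-payment amortization: P = B₀·r / (1 − (1+r)^(−n)) = 700.00·0.0215 / (1 − 1.0215^(−60)).
Denominator 1 − (1+r)^(−60) = 0.720939902.
P = 15.05 / 0.720939902 ≈ 20.88.

£20.88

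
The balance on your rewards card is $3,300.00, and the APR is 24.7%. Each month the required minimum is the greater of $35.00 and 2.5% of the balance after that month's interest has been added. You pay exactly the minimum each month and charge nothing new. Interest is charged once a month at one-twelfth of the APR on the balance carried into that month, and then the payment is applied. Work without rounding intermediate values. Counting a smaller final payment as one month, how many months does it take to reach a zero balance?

259 months

Monthly rate r = 24.7%/12 = 2.05833% = 0.0205833.
While 2.5% of the post-interest balance exceeds $35.00, each month B ← (B·(1+r))·(1 − 0.025), i.e. B shrinks by the factor (1+r)·0.975 = 0.99507.
This holds for months 1–178. Entering month 179 the balance is $1,368.87; 2.5% of the post-interest balance is now below $35.00, so the flat $35.00 minimum applies from here.
From month 179 a fixed $35.00 at rate r clears $1,368.87 in 81 more payments. Total: 178 + 81 = 259 months.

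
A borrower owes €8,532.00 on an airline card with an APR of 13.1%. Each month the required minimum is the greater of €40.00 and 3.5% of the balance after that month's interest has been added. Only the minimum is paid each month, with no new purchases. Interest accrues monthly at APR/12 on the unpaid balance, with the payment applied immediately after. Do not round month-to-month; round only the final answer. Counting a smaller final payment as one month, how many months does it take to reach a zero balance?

Monthly rate r = 13.1%/12 = 1.09167% = 0.0109167.
While 3.5% of the post-interest balance exceeds €40.00, each month B ← (B·(1+r))·(1 − 0.035), i.e. B shrinks by the factor (1+r)·0.965 = 0.97553.
This holds for months 1–82. Entering month 83 the balance is €1,119.31; 3.5% of the post-interest balance is now below €40.00, so the flat €40.00 minimum applies from here.
From month 83 a fixed €40.00 at rate r clears €1,119.31 in 34 more payments. Total: 82 + 34 = 116 months.

116 months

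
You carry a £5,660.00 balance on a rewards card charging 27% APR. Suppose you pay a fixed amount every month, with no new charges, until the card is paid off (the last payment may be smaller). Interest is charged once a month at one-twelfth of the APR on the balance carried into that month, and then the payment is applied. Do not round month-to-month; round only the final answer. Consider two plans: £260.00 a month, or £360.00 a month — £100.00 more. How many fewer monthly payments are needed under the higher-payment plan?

11 fewer payments

Monthly rate r = 27%/12 = 2.25% = 0.0225.
At £260.00/mo: n = ⌈−ln(1 − rB₀/P)/ln(1+r)⌉ = 31 payments (last £64.21); total interest = total paid − £5,660.00 = £2,204.21.
At £360.00/mo: 20 payments (last £224.33); total interest £1,404.33.
Payments saved = 31 − 20 = 11.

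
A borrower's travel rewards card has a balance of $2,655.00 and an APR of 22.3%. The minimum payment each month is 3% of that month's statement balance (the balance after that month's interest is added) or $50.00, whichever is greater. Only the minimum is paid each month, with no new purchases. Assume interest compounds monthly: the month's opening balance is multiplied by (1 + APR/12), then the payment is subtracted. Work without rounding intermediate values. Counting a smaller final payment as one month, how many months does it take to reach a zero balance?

92 months

Monthly rate r = 22.3%/12 = 1.85833% = 0.0185833.
While 3% of the post-interest balance exceeds $50.00, each month B ← (B·(1+r))·(1 − 0.03), i.e. B shrinks by the factor (1+r)·0.97 = 0.98803.
This holds for months 1–41. Entering month 42 the balance is $1,620.19; 3% of the post-interest balance is now below $50.00, so the flat $50.00 minimum applies from here.
From month 42 a fixed $50.00 at rate r clears $1,620.19 in 51 more payments. Total: 41 + 51 = 92 months.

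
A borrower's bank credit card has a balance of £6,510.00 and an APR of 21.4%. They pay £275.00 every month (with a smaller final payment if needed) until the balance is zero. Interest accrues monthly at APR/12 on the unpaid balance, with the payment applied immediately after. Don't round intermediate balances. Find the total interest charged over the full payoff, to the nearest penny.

£2,022.89

Monthly rate r = 21.4%/12 = 1.78333% = 0.0178333.
Payoff takes n = ⌈−ln(1 − rB₀/P)/ln(1+r)⌉ = ⌈31.028⌉ = 32 payments; the last is £7.89.
Total paid = 31·£275.00 + £7.89 = £8,532.89.
Total interest = total paid − principal = £8,532.89 − £6,510.00 = £2,022.89.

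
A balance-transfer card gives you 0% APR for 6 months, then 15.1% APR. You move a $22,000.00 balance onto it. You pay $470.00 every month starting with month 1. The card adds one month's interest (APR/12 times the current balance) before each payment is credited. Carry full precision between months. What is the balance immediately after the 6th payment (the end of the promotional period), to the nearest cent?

$19,180.00

Promo months 1–6 at r₀ = 0%/12 = 0; months 7+ at r₁ = 15.1%/12 = 0.0125833.
After month 6 (no interest yet): B = $22,000.00 − 6·$470.00 = $19,180.00.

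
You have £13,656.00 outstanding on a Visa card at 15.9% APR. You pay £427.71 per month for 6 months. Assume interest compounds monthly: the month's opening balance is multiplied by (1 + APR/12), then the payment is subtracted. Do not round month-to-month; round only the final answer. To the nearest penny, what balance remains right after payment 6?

£12,125.47

Monthly rate r = 15.9%/12 = 1.325% = 0.01325.
Each month: B ← B·(1+r) − £427.71.
Month 1: interest £180.94; balance after payment £13,409.23.
Month 2: interest £177.67; balance after payment £13,159.19.
Month 3: interest £174.36; balance after payment £12,905.84.
Month 4: interest £171.00; balance after payment £12,649.14.
Month 5: interest £167.60; balance after payment £12,389.03.
Month 6: interest £164.15; balance after payment £12,125.47.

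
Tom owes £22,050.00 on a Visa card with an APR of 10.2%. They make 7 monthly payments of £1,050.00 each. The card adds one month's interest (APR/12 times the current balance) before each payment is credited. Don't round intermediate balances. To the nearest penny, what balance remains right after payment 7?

Monthly rate r = 10.2%/12 = 0.85% = 0.0085.
Each month: B ← B·(1+r) − £1,050.00.
Month 1: interest £187.42; balance after payment £21,187.42.
Month 2: interest £180.09; balance after payment £20,317.52.
Month 3: interest £172.70; balance after payment £19,440.22.
Month 4: interest £165.24; balance after payment £18,555.46.
Month 5: interest £157.72; balance after payment £17,663.18.
Month 6: interest £150.14; balance after payment £16,763.32.
Month 7: interest £142.49; balance after payment £15,855.81.

£15,855.81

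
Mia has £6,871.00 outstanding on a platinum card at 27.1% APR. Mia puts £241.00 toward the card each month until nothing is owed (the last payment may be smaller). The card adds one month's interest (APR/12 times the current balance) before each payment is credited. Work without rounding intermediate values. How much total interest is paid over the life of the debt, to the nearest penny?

£4,271.08

Monthly rate r = 27.1%/12 = 2.25833% = 0.0225833.
Payoff takes n = ⌈−ln(1 − rB₀/P)/ln(1+r)⌉ = ⌈46.231⌉ = 47 payments; the last is £56.08.
Total paid = 46·£241.00 + £56.08 = £11,142.08.
Total interest = total paid − principal = £11,142.08 − £6,871.00 = £4,271.08.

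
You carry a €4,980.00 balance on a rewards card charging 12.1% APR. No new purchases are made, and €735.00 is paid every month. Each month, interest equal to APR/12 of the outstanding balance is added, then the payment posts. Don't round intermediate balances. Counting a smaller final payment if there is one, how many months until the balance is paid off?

8 months

Monthly rate r = 12.1%/12 = 1.00833% = 0.0100833.
Recurrence: B ← B·(1+r) − €735.00.
Month 1: interest €50.21; balance after payment €4,295.22.
Month 2: interest €43.31; balance after payment €3,603.53.
Closed form: n = −ln(1 − rB₀/P)/ln(1+r) = −ln(0.93168)/ln(1.01008) ≈ 7.053, so the balance reaches zero during payment 8.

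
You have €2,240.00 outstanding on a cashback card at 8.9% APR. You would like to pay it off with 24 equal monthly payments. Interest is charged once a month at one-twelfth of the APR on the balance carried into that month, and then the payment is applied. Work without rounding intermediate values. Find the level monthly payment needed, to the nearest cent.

€102.23

Monthly rate r = 8.9%/12 = 0.741667% = 0.00741667.
Level-payment amortization: P = B₀·r / (1 − (1+r)^(−n)) = 2240.00·0.00741667 / (1 − 1.00742^(−24)).
Denominator 1 − (1+r)^(−24) = 0.162507661.
P = 16.6133 / 0.162507661 ≈ 102.23.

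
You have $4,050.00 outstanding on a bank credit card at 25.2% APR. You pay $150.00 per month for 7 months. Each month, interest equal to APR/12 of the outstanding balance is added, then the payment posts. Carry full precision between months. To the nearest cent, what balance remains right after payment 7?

$3,565.68

Monthly rate r = 25.2%/12 = 2.1% = 0.021.
Each month: B ← B·(1+r) − $150.00.
Month 1: interest $85.05; balance after payment $3,985.05.
Month 2: interest $83.69; balance after payment $3,918.74.
Month 3: interest $82.29; balance after payment $3,851.03.
Month 4: interest $80.87; balance after payment $3,781.90.
Month 5: interest $79.42; balance after payment $3,711.32.
Month 6: interest $77.94; balance after payment $3,639.26.
Month 7: interest $76.42; balance after payment $3,565.68.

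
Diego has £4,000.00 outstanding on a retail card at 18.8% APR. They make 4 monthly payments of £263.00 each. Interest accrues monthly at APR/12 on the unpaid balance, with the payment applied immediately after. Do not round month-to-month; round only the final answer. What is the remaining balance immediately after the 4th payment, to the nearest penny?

Monthly rate r = 18.8%/12 = 1.56667% = 0.0156667.
Each month: B ← B·(1+r) − £263.00.
Month 1: interest £62.67; balance after payment £3,799.67.
Month 2: interest £59.53; balance after payment £3,596.19.
Month 3: interest £56.34; balance after payment £3,389.54.
Month 4: interest £53.10; balance after payment £3,179.64.

£3,179.64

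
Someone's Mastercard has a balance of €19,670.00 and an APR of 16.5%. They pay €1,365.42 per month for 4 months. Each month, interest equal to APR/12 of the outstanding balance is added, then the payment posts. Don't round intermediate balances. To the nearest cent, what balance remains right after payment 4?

Monthly rate r = 16.5%/12 = 1.375% = 0.01375.
Each month: B ← B·(1+r) − €1,365.42.
Month 1: interest €270.46; balance after payment €18,575.04.
Month 2: interest €255.41; balance after payment €17,465.03.
Month 3: interest €240.14; balance after payment €16,339.75.
Month 4: interest €224.67; balance after payment €15,199.01.

€15,199.01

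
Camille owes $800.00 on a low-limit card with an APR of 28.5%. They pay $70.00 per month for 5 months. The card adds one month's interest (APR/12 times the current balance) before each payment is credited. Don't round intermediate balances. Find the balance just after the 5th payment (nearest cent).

Monthly rate r = 28.5%/12 = 2.375% = 0.02375.
Each month: B ← B·(1+r) − $70.00.
Month 1: interest $19.00; balance after payment $749.00.
Month 2: interest $17.79; balance after payment $696.79.
Month 3: interest $16.55; balance after payment $643.34.
Month 4: interest $15.28; balance after payment $588.62.
Month 5: interest $13.98; balance after payment $532.60.

$532.60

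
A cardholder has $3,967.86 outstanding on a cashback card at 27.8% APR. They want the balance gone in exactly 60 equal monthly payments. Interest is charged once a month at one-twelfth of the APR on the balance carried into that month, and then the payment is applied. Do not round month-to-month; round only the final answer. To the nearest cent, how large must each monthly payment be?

$123.06

Monthly rate r = 27.8%/12 = 2.31667% = 0.0231667.
Level-payment amortization: P = B₀·r / (1 − (1+r)^(−n)) = 3967.86·0.0231667 / (1 − 1.02317^(−60)).
Denominator 1 − (1+r)^(−60) = 0.746943778.
P = 91.9221 / 0.746943778 ≈ 123.06.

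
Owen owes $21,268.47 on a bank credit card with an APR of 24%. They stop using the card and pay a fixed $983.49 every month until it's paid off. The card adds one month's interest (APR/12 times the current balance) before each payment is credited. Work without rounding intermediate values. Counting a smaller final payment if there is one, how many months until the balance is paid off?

Monthly rate r = 24%/12 = 2% = 0.02.
Recurrence: B ← B·(1+r) − $983.49.
Month 1: interest $425.37; balance after payment $20,710.35.
Month 2: interest $414.21; balance after payment $20,141.07.
Closed form: n = −ln(1 − rB₀/P)/ln(1+r) = −ln(0.56749)/ln(1.02) ≈ 28.609, so the balance reaches zero during payment 29.

29 payments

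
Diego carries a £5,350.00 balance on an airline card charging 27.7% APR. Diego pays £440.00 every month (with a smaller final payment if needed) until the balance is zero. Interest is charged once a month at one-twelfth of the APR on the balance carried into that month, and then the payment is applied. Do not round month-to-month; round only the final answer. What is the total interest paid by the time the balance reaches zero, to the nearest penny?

Monthly rate r = 27.7%/12 = 2.30833% = 0.0230833.
Payoff takes n = ⌈−ln(1 − rB₀/P)/ln(1+r)⌉ = ⌈14.436⌉ = 15 payments; the last is £192.98.
Total paid = 14·£440.00 + £192.98 = £6,352.98.
Total interest = total paid − principal = £6,352.98 − £5,350.00 = £1,002.98.

£1,002.98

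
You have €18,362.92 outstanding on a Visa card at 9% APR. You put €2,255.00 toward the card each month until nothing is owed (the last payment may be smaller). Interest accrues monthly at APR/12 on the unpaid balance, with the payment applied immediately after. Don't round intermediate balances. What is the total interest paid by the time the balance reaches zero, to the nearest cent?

Monthly rate r = 9%/12 = 0.75% = 0.0075.
Payoff takes n = ⌈−ln(1 − rB₀/P)/ln(1+r)⌉ = ⌈8.434⌉ = 9 payments; the last is €980.63.
Total paid = 8·€2,255.00 + €980.63 = €19,020.63.
Total interest = total paid − principal = €19,020.63 − €18,362.92 = €657.71.

€657.71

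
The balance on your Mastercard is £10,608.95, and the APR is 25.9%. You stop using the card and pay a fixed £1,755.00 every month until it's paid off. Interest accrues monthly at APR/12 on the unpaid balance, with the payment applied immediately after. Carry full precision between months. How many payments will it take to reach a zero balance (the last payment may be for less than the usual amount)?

Monthly rate r = 25.9%/12 = 2.15833% = 0.0215833.
Recurrence: B ← B·(1+r) − £1,755.00.
Month 1: interest £228.98; balance after payment £9,082.93.
Month 2: interest £196.04; balance after payment £7,523.97.
Closed form: n = −ln(1 − rB₀/P)/ln(1+r) = −ln(0.86953)/ln(1.02158) ≈ 6.547, so the balance reaches zero during payment 7.

7 payments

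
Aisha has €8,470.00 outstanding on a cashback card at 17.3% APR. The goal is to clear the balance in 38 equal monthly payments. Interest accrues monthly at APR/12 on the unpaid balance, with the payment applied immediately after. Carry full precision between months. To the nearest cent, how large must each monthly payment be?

€291.06

Monthly rate r = 17.3%/12 = 1.44167% = 0.0144167.
Level-payment amortization: P = B₀·r / (1 − (1+r)^(−n)) = 8470.00·0.0144167 / (1 − 1.01442^(−38)).
Denominator 1 − (1+r)^(−38) = 0.419532762.
P = 122.109 / 0.419532762 ≈ 291.06.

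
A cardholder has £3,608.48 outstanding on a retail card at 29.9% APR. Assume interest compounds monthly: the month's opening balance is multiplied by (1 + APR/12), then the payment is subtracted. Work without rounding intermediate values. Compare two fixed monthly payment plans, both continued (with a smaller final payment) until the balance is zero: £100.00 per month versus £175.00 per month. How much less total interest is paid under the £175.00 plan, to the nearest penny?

£4,192.30

Monthly rate r = 29.9%/12 = 2.49167% = 0.0249167.
At £100.00/mo: n = ⌈−ln(1 − rB₀/P)/ln(1+r)⌉ = 94 payments (last £20.11); total interest = total paid − £3,608.48 = £5,711.63.
At £175.00/mo: 30 payments (last £52.81); total interest £1,519.33.
Interest saved = £5,711.63 − £1,519.33 = £4,192.30.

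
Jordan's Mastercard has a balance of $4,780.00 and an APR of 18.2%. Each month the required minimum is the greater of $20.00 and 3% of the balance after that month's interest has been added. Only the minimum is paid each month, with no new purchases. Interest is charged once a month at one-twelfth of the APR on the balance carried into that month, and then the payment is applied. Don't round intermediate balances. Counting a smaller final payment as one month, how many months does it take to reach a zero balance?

175 months

Monthly rate r = 18.2%/12 = 1.51667% = 0.0151667.
While 3% of the post-interest balance exceeds $20.00, each month B ← (B·(1+r))·(1 − 0.03), i.e. B shrinks by the factor (1+r)·0.97 = 0.98471.
This holds for months 1–129. Entering month 130 the balance is $655.09; 3% of the post-interest balance is now below $20.00, so the flat $20.00 minimum applies from here.
From month 130 a fixed $20.00 at rate r clears $655.09 in 46 more payments. Total: 129 + 46 = 175 months.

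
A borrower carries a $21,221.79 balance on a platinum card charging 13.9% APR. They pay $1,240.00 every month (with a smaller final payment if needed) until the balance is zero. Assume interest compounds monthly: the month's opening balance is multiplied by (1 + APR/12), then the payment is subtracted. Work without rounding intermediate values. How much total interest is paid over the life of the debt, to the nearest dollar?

Monthly rate r = 13.9%/12 = 1.15833% = 0.0115833.
Payoff takes n = ⌈−ln(1 − rB₀/P)/ln(1+r)⌉ = ⌈19.185⌉ = 20 payments; the last is $230.31.
Total paid = 19·$1,240.00 + $230.31 = $23,790.31.
Total interest = total paid − principal = $23,790.31 − $21,221.79 = $2,568.52.

$2,569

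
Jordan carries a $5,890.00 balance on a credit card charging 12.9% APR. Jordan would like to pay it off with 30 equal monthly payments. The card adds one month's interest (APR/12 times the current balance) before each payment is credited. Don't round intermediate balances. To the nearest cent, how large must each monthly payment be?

$230.74

Monthly rate r = 12.9%/12 = 1.075% = 0.01075.
Level-payment amortization: P = B₀·r / (1 − (1+r)^(−n)) = 5890.00·0.01075 / (1 − 1.01075^(−30)).
Denominator 1 − (1+r)^(−30) = 0.27441633.
P = 63.3175 / 0.27441633 ≈ 230.74.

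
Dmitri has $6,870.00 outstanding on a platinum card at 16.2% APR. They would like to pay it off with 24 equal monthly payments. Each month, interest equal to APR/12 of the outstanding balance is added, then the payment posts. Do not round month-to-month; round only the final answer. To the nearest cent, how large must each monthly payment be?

$337.03

Monthly rate r = 16.2%/12 = 1.35% = 0.0135.
Level-payment amortization: P = B₀·r / (1 − (1+r)^(−n)) = 6870.00·0.0135 / (1 − 1.0135^(−24)).
Denominator 1 − (1+r)^(−24) = 0.275180402.
P = 92.745 / 0.275180402 ≈ 337.03.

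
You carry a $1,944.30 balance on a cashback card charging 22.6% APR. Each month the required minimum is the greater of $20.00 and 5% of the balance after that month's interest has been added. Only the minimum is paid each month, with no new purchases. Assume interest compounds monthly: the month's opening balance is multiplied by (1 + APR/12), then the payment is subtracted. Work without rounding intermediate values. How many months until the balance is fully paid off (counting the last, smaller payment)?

74 months

Monthly rate r = 22.6%/12 = 1.88333% = 0.0188333.
While 5% of the post-interest balance exceeds $20.00, each month B ← (B·(1+r))·(1 − 0.05), i.e. B shrinks by the factor (1+r)·0.95 = 0.96789.
This holds for months 1–50. Entering month 51 the balance is $380.28; 5% of the post-interest balance is now below $20.00, so the flat $20.00 minimum applies from here.
From month 51 a fixed $20.00 at rate r clears $380.28 in 24 more payments. Total: 50 + 24 = 74 months.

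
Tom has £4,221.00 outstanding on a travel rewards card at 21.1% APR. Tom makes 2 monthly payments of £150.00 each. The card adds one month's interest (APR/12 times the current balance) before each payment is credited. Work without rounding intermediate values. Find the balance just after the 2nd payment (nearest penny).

£4,068.11

Monthly rate r = 21.1%/12 = 1.75833% = 0.0175833.
Each month: B ← B·(1+r) − £150.00.
Month 1: interest £74.22; balance after payment £4,145.22.
Month 2: interest £72.89; balance after payment £4,068.11.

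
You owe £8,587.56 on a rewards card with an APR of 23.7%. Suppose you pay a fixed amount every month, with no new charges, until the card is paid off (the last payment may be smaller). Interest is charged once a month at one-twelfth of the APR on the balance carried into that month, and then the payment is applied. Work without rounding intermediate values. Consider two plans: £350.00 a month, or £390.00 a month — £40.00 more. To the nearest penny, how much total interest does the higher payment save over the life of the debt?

Monthly rate r = 23.7%/12 = 1.975% = 0.01975.
At £350.00/mo: n = ⌈−ln(1 − rB₀/P)/ln(1+r)⌉ = 34 payments (last £311.42); total interest = total paid − £8,587.56 = £3,273.86.
At £390.00/mo: 30 payments (last £71.45); total interest £2,793.89.
Interest saved = £3,273.86 − £2,793.89 = £479.97.

£479.97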